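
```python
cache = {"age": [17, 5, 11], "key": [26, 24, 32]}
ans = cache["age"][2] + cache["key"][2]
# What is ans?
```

Trace:
`cache = {"age": [17, 5, 11], "key": [26, 24, 32]}` → cache = {'age': [17, 5, 11], 'key': [26, 24, 32]}
`ans = cache["age"][2] + cache["key"][2]` → ans = 43
So ans = 43

Answer: 43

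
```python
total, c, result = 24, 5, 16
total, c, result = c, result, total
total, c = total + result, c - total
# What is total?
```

Trace:
`total, c, result = 24, 5, 16` → total = 24; c = 5; result = 16
`total, c, result = c, result, total` → total = 5; c = 16; result = 24
`total, c = total + result, c - total` → total = 29; c = 11
So total = 29

Answer: 29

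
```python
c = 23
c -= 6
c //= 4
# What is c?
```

Trace:
`c = 23` → c = 23
`c -= 6` → c = 17
`c //= 4` → c = 4
So c = 4

Answer: 4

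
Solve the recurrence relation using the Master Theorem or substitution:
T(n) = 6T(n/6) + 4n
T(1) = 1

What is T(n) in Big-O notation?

By Master Theorem: a=6, b=6, f(n)=4n. Since log_6(6) = 1 and f(n) = Θ(n^1), Case 2 applies. T(n) = O(n log n).

Answer: O(n log n)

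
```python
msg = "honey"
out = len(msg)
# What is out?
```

Trace:
`msg = "honey"` → msg = 'honey'
`out = len(msg)` → out = 5
So out = 5

Answer: 5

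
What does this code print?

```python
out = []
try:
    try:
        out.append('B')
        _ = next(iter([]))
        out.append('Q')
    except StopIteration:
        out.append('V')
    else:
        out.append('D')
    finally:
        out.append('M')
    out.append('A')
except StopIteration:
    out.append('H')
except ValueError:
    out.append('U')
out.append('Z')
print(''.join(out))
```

Execution trace: 'B' (inner try body) → 'V' (inner except StopIteration) → 'M' (inner finally) → 'A' (try body, no exception) → 'Z' (after the try/except). Output: BVMAZ

Answer: BVMAZ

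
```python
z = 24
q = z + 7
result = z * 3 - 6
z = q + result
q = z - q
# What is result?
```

Trace:
`z = 24` → z = 24
`q = z + 7` → q = 31
`result = z * 3 - 6` → result = 66
`z = q + result` → z = 97
`q = z - q` → q = 66
So result = 66

Answer: 66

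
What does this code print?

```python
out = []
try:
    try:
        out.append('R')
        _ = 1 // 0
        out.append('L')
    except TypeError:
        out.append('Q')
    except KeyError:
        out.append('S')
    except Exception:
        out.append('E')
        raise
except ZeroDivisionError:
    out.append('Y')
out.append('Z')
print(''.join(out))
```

Execution trace: 'R' (inner try body) → 'E' (inner except Exception) → 'Y' (outer except ZeroDivisionError) → 'Z' (after the try/except). Output: REYZ

Answer: REYZ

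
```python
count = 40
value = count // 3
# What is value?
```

Trace:
`count = 40` → count = 40
`value = count // 3` → value = 13
So value = 13

Answer: 13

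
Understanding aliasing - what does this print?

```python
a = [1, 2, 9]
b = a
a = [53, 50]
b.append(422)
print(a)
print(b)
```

Key concept: rebinding vs mutation: a is rebound to a new list, b still points at the original.
Step by step:
`a = [1, 2, 9]` → a = [1, 2, 9]
`b = a` → b = [1, 2, 9] (same object as a)
`a = [53, 50]` → a = [53, 50]
`b.append(422)` → b = [1, 2, 9, 422]
`print(a)` → prints [53, 50]
`print(b)` → prints [1, 2, 9, 422]

Answer:
[53, 50]
[1, 2, 9, 422]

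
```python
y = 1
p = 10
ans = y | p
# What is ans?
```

Trace:
`y = 1` → y = 1
`p = 10` → p = 10
`ans = y | p` → ans = 11
So ans = 11

Answer: 11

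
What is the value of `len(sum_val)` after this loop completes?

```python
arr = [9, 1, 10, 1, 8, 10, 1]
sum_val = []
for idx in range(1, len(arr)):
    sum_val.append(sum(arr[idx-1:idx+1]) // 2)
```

Number of 2-element averages
`sum_val` takes the values: [] → [5] → [5, 5] → [5, 5, 5] → [5, 5, 5, 4] → [5, 5, 5, 4, 9] → [5, 5, 5, 4, 9, 5]
So `len(sum_val)` = 6

Answer: 6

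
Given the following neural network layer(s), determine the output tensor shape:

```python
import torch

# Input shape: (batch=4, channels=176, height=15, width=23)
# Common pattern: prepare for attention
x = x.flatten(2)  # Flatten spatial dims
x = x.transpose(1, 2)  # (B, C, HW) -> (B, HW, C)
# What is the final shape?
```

Input: (4, 176, 15, 23) -> after flatten(2): (4, 176, 345) -> Output: (4, 345, 176)

Answer: (4, 345, 176)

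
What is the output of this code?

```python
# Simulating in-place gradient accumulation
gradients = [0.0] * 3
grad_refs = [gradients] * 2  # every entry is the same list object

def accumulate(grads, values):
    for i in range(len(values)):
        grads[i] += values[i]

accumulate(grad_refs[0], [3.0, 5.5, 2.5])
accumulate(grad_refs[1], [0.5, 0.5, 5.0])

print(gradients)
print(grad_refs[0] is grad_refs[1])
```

Key concept: gradient accumulation aliasing.
Step by step:
`gradients = [0.0] * 3` → gradients = [0.0, 0.0, 0.0]
`grad_refs = [gradients] * 2` → grad_refs = [[0.0, 0.0, 0.0], [0.0, 0.0, 0.0]]
`accumulate(grad_refs[0], [3.0, 5.5, 2.5])` → gradients = [3.0, 5.5, 2.5]; grad_refs = [[3.0, 5.5, 2.5], [3.0, 5.5, 2.5]]
`accumulate(grad_refs[1], [0.5, 0.5, 5.0])` → gradients = [3.5, 6.0, 7.5]; grad_refs = [[3.5, 6.0, 7.5], [3.5, 6.0, 7.5]]
`print(gradients)` → prints [3.5, 6.0, 7.5]
`print(grad_refs[0] is grad_refs[1])` → prints True

Answer:
[3.5, 6.0, 7.5]
True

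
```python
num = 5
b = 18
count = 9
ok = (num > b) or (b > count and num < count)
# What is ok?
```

Trace:
`num = 5` → num = 5
`b = 18` → b = 18
`count = 9` → count = 9
`ok = (num > b) or (b > count and num < count)` → ok = True
So ok = True

Answer: True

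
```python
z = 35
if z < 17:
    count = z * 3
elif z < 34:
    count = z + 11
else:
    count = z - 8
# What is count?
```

Trace:
`z = 35` → z = 35
`if z < 17: ...` → z < 17 is False, z < 34 is False, take else branch → count = 27
So count = 27

Answer: 27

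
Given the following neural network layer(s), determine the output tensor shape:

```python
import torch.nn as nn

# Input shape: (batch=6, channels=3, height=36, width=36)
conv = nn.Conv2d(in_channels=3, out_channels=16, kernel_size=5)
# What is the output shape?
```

Input: (6, 3, 36, 36) -> Output: (6, 16, 32, 32)

Answer: (6, 16, 32, 32)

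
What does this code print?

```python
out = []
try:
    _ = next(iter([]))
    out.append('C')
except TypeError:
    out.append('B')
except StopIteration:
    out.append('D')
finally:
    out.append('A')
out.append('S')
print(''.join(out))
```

Execution trace: 'D' (except StopIteration) → 'A' (finally) → 'S' (after the try/except). Output: DAS

Answer: DAS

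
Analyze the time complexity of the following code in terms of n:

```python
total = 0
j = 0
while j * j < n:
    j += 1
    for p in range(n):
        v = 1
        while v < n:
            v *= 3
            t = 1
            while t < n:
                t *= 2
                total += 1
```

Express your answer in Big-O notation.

Each loop level contributes: √n × n × log n × log n. Multiplying the contributions gives O(n√n log² n).

Answer: O(n√n log² n)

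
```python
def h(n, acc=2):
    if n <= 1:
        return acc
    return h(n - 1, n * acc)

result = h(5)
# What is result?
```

Accumulator trace (n, acc): (5, 2) -> (4, 10) -> (3, 40) -> (2, 120) -> (1, 240) -> return 240

Answer: 240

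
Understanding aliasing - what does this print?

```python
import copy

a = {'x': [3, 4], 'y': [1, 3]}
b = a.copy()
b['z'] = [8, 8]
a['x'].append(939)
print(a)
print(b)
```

Key concept: shallow copy of dict with mutable values.
Step by step:
`a = {'x': [3, 4], 'y': [1, 3]}` → a = {'x': [3, 4], 'y': [1, 3]}
`b = a.copy()` → b = {'x': [3, 4], 'y': [1, 3]}
`b['z'] = [8, 8]` → b = {'x': [3, 4], 'y': [1, 3], 'z': [8, 8]}
`a['x'].append(939)` → a = {'x': [3, 4, 939], 'y': [1, 3]}; b = {'x': [3, 4, 939], 'y': [1, 3], 'z': [8, 8]}
`print(a)` → prints {'x': [3, 4, 939], 'y': [1, 3]}
`print(b)` → prints {'x': [3, 4, 939], 'y': [1, 3], 'z': [8, 8]}

Answer:
{'x': [3, 4, 939], 'y': [1, 3]}
{'x': [3, 4, 939], 'y': [1, 3], 'z': [8, 8]}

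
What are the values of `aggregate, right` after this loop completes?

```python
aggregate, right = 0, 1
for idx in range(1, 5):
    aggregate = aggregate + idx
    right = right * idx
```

Sum and factorial of 1 to 4
`aggregate, right` takes the values: (0, 1) → (1, 1) → (3, 1) → (3, 2) → (6, 2) → (6, 6) → (10, 6) → (10, 24)

Answer: 10, 24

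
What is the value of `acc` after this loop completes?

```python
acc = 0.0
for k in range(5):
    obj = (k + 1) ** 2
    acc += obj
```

Sum of squared losses 1² + 2² + ... + 5²
`acc` takes the values: 0.0 → 1.0 → 5.0 → 14.0 → 30.0 → 55.0

Answer: 55.0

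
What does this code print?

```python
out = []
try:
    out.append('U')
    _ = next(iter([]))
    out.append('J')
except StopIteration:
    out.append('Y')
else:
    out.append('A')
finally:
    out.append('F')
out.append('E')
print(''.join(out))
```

Execution trace: 'U' (try body) → 'Y' (except StopIteration) → 'F' (finally) → 'E' (after the try/except). Output: UYFE

Answer: UYFE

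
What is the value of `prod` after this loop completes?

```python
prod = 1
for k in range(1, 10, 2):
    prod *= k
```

Product of 1, 3, 5, ... up to 9
`prod` takes the values: 1 → 3 → 15 → 105 → 945

Answer: 945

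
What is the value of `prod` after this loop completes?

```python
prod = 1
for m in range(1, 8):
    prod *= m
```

7! = 5040
`prod` takes the values: 1 → 2 → 6 → 24 → 120 → 720 → 5040

Answer: 5040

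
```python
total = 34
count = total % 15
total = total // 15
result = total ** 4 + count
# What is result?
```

Trace:
`total = 34` → total = 34
`count = total % 15` → count = 4
`total = total // 15` → total = 2
`result = total ** 4 + count` → result = 20
So result = 20

Answer: 20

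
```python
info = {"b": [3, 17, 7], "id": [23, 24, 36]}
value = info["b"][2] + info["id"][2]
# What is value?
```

Trace:
`info = {"b": [3, 17, 7], "id": [23, 24, 36]}` → info = {'b': [3, 17, 7], 'id': [23, 24, 36]}
`value = info["b"][2] + info["id"][2]` → value = 43
So value = 43

Answer: 43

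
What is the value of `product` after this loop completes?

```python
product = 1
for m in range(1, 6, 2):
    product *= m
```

Product of 1, 3, 5, ... up to 5
`product` takes the values: 1 → 3 → 15

Answer: 15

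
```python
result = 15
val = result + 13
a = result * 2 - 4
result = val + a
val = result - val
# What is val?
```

Trace:
`result = 15` → result = 15
`val = result + 13` → val = 28
`a = result * 2 - 4` → a = 26
`result = val + a` → result = 54
`val = result - val` → val = 26
So val = 26

Answer: 26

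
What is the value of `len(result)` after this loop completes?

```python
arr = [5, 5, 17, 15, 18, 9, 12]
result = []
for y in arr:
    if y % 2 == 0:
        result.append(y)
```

Count even numbers in [5, 5, 17, 15, 18, 9, 12]
`result` takes the values: [] → [18] → [18, 12]
So `len(result)` = 2

Answer: 2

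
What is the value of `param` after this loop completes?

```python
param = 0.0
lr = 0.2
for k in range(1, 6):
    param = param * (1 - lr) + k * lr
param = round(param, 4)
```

Moving average with lr=0.2
`param` takes the values: 0.0 → 0.2 → 0.56 → 1.048 → 1.6384 → 2.31072 → 2.3107

Answer: 2.3107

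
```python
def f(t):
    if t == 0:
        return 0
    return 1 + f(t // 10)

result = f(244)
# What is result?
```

Count of digits of 244: 3

Answer: 3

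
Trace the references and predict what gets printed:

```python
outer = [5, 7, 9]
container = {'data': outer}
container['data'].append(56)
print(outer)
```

Key concept: dict holds reference to list.
Step by step:
`outer = [5, 7, 9]` → outer = [5, 7, 9]
`container = {'data': outer}` → container = {'data': [5, 7, 9]}
`container['data'].append(56)` → outer = [5, 7, 9, 56]; container = {'data': [5, 7, 9, 56]}
`print(outer)` → prints [5, 7, 9, 56]

Answer: [5, 7, 9, 56]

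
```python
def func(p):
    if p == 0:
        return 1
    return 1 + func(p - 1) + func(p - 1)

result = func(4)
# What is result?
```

func(p) = 1 + 2·func(p-1), func(0)=1. Closed form: (1+1)·2^4 - 1 = 31.

Answer: 31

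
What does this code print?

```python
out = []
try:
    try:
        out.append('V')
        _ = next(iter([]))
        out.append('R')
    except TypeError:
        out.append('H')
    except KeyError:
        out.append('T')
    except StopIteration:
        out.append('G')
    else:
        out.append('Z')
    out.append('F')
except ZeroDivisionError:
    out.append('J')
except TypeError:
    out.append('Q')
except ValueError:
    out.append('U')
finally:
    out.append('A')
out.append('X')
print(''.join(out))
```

Execution trace: 'V' (inner try body) → 'G' (inner except StopIteration) → 'F' (try body, no exception) → 'A' (finally) → 'X' (after the try/except). Output: VGFAX

Answer: VGFAX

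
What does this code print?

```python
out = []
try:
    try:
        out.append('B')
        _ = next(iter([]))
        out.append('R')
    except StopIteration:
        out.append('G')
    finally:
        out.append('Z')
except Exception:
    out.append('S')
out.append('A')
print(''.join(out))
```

Execution trace: 'B' (inner try body) → 'G' (inner except StopIteration) → 'Z' (inner finally) → 'A' (after the try/except). Output: BGZA

Answer: BGZA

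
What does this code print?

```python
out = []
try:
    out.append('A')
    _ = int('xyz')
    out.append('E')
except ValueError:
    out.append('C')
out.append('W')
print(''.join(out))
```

Execution trace: 'A' (try body) → 'C' (except ValueError) → 'W' (after the try/except). Output: ACW

Answer: ACW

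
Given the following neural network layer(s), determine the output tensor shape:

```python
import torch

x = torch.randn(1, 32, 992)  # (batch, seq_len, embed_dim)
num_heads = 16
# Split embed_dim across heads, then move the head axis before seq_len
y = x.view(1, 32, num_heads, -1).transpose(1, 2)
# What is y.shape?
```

Input: (1, 32, 992) -> head_dim = 992 // 16 = 62; after view: (1, 32, 16, 62) -> after transpose(1, 2): (1, 16, 32, 62) -> Output: (1, 16, 32, 62)

Answer: (1, 16, 32, 62)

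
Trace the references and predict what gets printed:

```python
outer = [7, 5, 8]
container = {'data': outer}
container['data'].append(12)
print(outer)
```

Key concept: dict holds reference to list.
Step by step:
`outer = [7, 5, 8]` → outer = [7, 5, 8]
`container = {'data': outer}` → container = {'data': [7, 5, 8]}
`container['data'].append(12)` → outer = [7, 5, 8, 12]; container = {'data': [7, 5, 8, 12]}
`print(outer)` → prints [7, 5, 8, 12]

Answer: [7, 5, 8, 12]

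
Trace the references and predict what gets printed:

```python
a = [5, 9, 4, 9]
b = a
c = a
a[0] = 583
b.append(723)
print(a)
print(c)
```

Key concept: multiple aliases.
Step by step:
`a = [5, 9, 4, 9]` → a = [5, 9, 4, 9]
`b = a` → b = [5, 9, 4, 9] (same object as a)
`c = a` → c = [5, 9, 4, 9] (same object as a, b)
`a[0] = 583` → a = [583, 9, 4, 9] (same object as b, c); b = [583, 9, 4, 9] (same object as a, c); c = [583, 9, 4, 9] (same object as a, b)
`b.append(723)` → a = [583, 9, 4, 9, 723] (same object as b, c); b = [583, 9, 4, 9, 723] (same object as a, c); c = [583, 9, 4, 9, 723] (same object as a, b)
`print(a)` → prints [583, 9, 4, 9, 723]
`print(c)` → prints [583, 9, 4, 9, 723]

Answer:
[583, 9, 4, 9, 723]
[583, 9, 4, 9, 723]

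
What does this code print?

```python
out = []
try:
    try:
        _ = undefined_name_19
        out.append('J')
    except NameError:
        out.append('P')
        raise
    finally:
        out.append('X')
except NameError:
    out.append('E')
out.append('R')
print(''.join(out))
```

Execution trace: 'P' (except NameError) → 'X' (finally) → 'E' (outer except NameError) → 'R' (after the try/except). Output: PXER

Answer: PXER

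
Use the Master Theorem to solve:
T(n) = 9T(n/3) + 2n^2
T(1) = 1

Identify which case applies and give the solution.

a=9, b=3, f(n)=2n^2. log_3(9) = 2. Since c=2 = 2, Case 2 applies: T(n) = Θ(n^log_b(a) · log n) = O(n^2 log n).

Answer: O(n^2 log n) - Case 2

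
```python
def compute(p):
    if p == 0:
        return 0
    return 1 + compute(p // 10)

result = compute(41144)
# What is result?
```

Count of digits of 41144: 5

Answer: 5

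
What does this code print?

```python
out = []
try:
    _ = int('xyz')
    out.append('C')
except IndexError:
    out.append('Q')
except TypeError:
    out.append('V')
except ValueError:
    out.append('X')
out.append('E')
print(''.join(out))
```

Execution trace: 'X' (except ValueError) → 'E' (after the try/except). Output: XE

Answer: XE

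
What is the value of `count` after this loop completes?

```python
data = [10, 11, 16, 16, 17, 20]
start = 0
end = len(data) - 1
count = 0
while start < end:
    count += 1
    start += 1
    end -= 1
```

Iterations until pointers meet (list length 6)
`count` takes the values: 0 → 1 → 2 → 3

Answer: 3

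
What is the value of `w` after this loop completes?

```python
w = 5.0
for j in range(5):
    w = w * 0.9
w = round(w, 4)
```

Exponential decay: 5.0 * 0.9^5
`w` takes the values: 5.0 → 4.5 → 4.05 → 3.645 → 3.2805 → 2.95245 → 2.9525

Answer: 2.9525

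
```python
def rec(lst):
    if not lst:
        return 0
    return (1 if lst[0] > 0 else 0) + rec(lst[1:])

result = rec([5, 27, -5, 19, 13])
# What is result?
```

Count of positive elements in [5, 27, -5, 19, 13] = 4

Answer: 4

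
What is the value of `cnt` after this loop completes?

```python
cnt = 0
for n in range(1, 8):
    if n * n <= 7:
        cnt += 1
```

Count numbers where n² ≤ 7
`cnt` takes the values: 0 → 1 → 2

Answer: 2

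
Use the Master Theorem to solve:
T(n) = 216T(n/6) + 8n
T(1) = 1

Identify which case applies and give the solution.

a=216, b=6, f(n)=8n. log_6(216) = 3. Since c=1 < 3, Case 1 applies: T(n) = Θ(n^log_b(a)) = O(n^3).

Answer: O(n^3) - Case 1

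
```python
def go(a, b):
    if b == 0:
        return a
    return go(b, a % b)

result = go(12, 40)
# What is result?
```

go(12, 40) -> go(40, 12) -> go(12, 4) -> go(4, 0) -> 4

Answer: 4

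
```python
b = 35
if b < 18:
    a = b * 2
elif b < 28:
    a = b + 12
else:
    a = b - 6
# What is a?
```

Trace:
`b = 35` → b = 35
`if b < 18: ...` → b < 18 is False, b < 28 is False, take else branch → a = 29
So a = 29

Answer: 29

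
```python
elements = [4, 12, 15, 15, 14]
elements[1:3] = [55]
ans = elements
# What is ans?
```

Trace:
`elements = [4, 12, 15, 15, 14]` → elements = [4, 12, 15, 15, 14]
`elements[1:3] = [55]` → elements = [4, 55, 15, 14]
`ans = elements` → ans = [4, 55, 15, 14]
So ans = [4, 55, 15, 14]

Answer: [4, 55, 15, 14]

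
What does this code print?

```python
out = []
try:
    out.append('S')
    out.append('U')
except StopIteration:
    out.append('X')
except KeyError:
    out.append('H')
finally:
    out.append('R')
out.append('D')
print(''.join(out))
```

Execution trace: 'S' (try body) → 'U' (try body, no exception) → 'R' (finally) → 'D' (after the try/except). Output: SURD

Answer: SURD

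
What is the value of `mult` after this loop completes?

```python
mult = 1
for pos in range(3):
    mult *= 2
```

2^3 = 8
`mult` takes the values: 1 → 2 → 4 → 8

Answer: 8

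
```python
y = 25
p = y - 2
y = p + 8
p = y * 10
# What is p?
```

Trace:
`y = 25` → y = 25
`p = y - 2` → p = 23
`y = p + 8` → y = 31
`p = y * 10` → p = 310
So p = 310

Answer: 310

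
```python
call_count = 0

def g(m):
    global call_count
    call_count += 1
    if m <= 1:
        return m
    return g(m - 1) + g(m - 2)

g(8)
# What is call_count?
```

Calls(m) = 1 + Calls(m-1) + Calls(m-2); Calls(0)=Calls(1)=1. For m=8 this gives 67.

Answer: 67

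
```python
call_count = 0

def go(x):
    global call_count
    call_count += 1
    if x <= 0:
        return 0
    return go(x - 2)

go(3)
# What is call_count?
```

Linear recursion stepping by 2: 3 calls from x=3 down to ≤0.

Answer: 3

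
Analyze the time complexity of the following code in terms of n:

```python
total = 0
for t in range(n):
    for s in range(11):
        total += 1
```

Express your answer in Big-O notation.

Each loop level contributes: n × 1. Multiplying the contributions gives O(n).

Answer: O(n)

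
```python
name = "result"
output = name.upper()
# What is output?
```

Trace:
`name = "result"` → name = 'result'
`output = name.upper()` → output = 'RESULT'
So output = 'RESULT'

Answer: 'RESULT'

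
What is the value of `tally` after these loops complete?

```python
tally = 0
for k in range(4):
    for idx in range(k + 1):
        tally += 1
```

Triangle: 1 + 2 + ... + 4
`tally` takes the values: 0 → 1 → 2 → 3 → 4 → 5 → 6 → 7 → 8 → 9 → 10

Answer: 10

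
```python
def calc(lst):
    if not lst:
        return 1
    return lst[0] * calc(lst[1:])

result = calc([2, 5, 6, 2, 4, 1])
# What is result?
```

Product over [2, 5, 6, 2, 4, 1] = 2 * 5 * 6 * 2 * 4 * 1 = 480

Answer: 480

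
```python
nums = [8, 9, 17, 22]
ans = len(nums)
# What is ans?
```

Trace:
`nums = [8, 9, 17, 22]` → nums = [8, 9, 17, 22]
`ans = len(nums)` → ans = 4
So ans = 4

Answer: 4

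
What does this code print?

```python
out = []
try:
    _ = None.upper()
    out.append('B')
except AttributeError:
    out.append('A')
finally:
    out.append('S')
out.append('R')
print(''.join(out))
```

Execution trace: 'A' (except AttributeError) → 'S' (finally) → 'R' (after the try/except). Output: ASR

Answer: ASR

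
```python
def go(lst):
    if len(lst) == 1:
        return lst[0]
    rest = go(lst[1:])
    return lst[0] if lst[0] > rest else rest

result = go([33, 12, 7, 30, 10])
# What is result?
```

Recursive max over [33, 12, 7, 30, 10] = 33

Answer: 33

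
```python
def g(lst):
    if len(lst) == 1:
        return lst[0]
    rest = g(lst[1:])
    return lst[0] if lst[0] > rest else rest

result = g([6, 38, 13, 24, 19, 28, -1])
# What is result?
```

Recursive max over [6, 38, 13, 24, 19, 28, -1] = 38

Answer: 38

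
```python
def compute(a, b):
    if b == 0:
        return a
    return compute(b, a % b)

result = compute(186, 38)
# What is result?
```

compute(186, 38) -> compute(38, 34) -> compute(34, 4) -> compute(4, 2) -> compute(2, 0) -> 2

Answer: 2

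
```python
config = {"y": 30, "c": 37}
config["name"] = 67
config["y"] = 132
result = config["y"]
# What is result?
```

Trace:
`config = {"y": 30, "c": 37}` → config = {'y': 30, 'c': 37}
`config["name"] = 67` → config = {'y': 30, 'c': 37, 'name': 67}
`config["y"] = 132` → config = {'y': 132, 'c': 37, 'name': 67}
`result = config["y"]` → result = 132
So result = 132

Answer: 132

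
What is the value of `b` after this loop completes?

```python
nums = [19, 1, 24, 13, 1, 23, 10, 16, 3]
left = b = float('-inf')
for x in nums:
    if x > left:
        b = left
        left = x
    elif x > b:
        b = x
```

Second largest (with repeats) in [19, 1, 24, 13, 1, 23, 10, 16, 3]
`b` takes the values: -inf → 1 → 19 → 23

Answer: 23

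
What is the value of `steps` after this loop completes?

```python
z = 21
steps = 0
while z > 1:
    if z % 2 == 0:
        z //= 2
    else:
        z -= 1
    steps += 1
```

Steps to reduce 21 to 1
`steps` takes the values: 0 → 1 → 2 → 3 → 4 → 5 → 6

Answer: 6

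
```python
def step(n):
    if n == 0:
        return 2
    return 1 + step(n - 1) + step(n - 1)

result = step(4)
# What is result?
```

step(n) = 1 + 2·step(n-1), step(0)=2. Closed form: (2+1)·2^4 - 1 = 47.

Answer: 47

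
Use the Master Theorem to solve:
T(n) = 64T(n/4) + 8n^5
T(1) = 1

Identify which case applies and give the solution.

a=64, b=4, f(n)=8n^5. log_4(64) = 3. Since c=5 > 3 and the regularity condition holds (64(n/4)^5 = (64/4^5)n^5 with 64/4^5 < 1), Case 3 applies: T(n) = Θ(f(n)) = O(n^5).

Answer: O(n^5) - Case 3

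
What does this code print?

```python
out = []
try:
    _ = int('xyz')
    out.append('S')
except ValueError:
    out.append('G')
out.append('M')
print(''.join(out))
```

Execution trace: 'G' (except ValueError) → 'M' (after the try/except). Output: GM

Answer: GM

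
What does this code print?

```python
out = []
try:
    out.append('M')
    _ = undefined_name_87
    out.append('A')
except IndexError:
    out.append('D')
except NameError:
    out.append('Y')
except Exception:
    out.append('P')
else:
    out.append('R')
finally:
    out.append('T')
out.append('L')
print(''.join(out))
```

Execution trace: 'M' (try body) → 'Y' (except NameError) → 'T' (finally) → 'L' (after the try/except). Output: MYTL

Answer: MYTL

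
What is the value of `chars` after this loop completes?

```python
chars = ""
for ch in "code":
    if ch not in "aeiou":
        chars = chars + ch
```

Remove vowels from 'code'
`chars` takes the values: "" → "c" → "cd"

Answer: "cd"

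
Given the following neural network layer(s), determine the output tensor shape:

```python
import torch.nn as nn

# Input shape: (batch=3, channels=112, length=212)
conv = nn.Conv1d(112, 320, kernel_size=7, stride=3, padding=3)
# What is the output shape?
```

Input: (3, 112, 212) -> Output: (3, 320, 71)

Answer: (3, 320, 71)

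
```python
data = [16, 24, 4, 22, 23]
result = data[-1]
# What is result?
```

Trace:
`data = [16, 24, 4, 22, 23]` → data = [16, 24, 4, 22, 23]
`result = data[-1]` → result = 23
So result = 23

Answer: 23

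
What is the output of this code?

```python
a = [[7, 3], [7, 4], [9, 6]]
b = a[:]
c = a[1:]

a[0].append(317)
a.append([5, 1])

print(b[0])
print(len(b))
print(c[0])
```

Key concept: slice with nested mutation.
Step by step:
`a = [[7, 3], [7, 4], [9, 6]]` → a = [[7, 3], [7, 4], [9, 6]]
`b = a[:]` → b = [[7, 3], [7, 4], [9, 6]]
`c = a[1:]` → c = [[7, 4], [9, 6]]
`a[0].append(317)` → a = [[7, 3, 317], [7, 4], [9, 6]]; b = [[7, 3, 317], [7, 4], [9, 6]]
`a.append([5, 1])` → a = [[7, 3, 317], [7, 4], [9, 6], [5, 1]]
`print(b[0])` → prints [7, 3, 317]
`print(len(b))` → prints 3
`print(c[0])` → prints [7, 4]

Answer:
[7, 3, 317]
3
[7, 4]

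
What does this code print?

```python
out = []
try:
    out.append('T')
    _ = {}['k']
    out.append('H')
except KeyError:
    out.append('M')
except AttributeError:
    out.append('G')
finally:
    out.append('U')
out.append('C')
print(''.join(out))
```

Execution trace: 'T' (try body) → 'M' (except KeyError) → 'U' (finally) → 'C' (after the try/except). Output: TMUC

Answer: TMUC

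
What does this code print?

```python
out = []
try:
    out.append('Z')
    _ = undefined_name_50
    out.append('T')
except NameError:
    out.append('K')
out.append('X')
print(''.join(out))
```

Execution trace: 'Z' (try body) → 'K' (except NameError) → 'X' (after the try/except). Output: ZKX

Answer: ZKX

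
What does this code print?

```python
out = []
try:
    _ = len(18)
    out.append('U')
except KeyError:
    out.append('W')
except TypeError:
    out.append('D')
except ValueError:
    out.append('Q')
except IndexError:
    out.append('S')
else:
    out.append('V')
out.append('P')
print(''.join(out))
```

Execution trace: 'D' (except TypeError) → 'P' (after the try/except). Output: DP

Answer: DP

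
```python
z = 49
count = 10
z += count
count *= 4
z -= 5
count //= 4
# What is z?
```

Trace:
`z = 49` → z = 49
`count = 10` → count = 10
`z += count` → z = 59
`count *= 4` → count = 40
`z -= 5` → z = 54
`count //= 4` → count = 10
So z = 54

Answer: 54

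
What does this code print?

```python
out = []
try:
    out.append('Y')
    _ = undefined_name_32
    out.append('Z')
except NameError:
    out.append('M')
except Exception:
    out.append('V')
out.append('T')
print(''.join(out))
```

Execution trace: 'Y' (try body) → 'M' (except NameError) → 'T' (after the try/except). Output: YMT

Answer: YMT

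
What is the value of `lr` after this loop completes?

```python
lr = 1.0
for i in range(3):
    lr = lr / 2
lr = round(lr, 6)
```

Halving LR 3 times: 1 / 2^3
`lr` takes the values: 1.0 → 0.5 → 0.25 → 0.125

Answer: 0.125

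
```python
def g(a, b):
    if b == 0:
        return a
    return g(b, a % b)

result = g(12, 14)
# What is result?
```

g(12, 14) -> g(14, 12) -> g(12, 2) -> g(2, 0) -> 2

Answer: 2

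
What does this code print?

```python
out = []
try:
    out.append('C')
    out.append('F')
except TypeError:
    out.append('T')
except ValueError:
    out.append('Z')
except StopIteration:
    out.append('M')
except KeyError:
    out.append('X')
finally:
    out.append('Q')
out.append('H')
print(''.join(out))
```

Execution trace: 'C' (try body) → 'F' (try body, no exception) → 'Q' (finally) → 'H' (after the try/except). Output: CFQH

Answer: CFQH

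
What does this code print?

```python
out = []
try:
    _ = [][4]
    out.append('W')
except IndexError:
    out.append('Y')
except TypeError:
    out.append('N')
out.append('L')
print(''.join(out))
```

Execution trace: 'Y' (except IndexError) → 'L' (after the try/except). Output: YL

Answer: YL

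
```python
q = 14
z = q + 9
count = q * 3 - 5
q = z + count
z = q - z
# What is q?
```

Trace:
`q = 14` → q = 14
`z = q + 9` → z = 23
`count = q * 3 - 5` → count = 37
`q = z + count` → q = 60
`z = q - z` → z = 37
So q = 60

Answer: 60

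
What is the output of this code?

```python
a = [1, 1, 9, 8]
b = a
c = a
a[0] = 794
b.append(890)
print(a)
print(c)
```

Key concept: multiple aliases.
Step by step:
`a = [1, 1, 9, 8]` → a = [1, 1, 9, 8]
`b = a` → b = [1, 1, 9, 8] (same object as a)
`c = a` → c = [1, 1, 9, 8] (same object as a, b)
`a[0] = 794` → a = [794, 1, 9, 8] (same object as b, c); b = [794, 1, 9, 8] (same object as a, c); c = [794, 1, 9, 8] (same object as a, b)
`b.append(890)` → a = [794, 1, 9, 8, 890] (same object as b, c); b = [794, 1, 9, 8, 890] (same object as a, c); c = [794, 1, 9, 8, 890] (same object as a, b)
`print(a)` → prints [794, 1, 9, 8, 890]
`print(c)` → prints [794, 1, 9, 8, 890]

Answer:
[794, 1, 9, 8, 890]
[794, 1, 9, 8, 890]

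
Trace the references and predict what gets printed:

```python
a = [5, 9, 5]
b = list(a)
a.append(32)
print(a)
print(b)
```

Key concept: list() constructor creates copy.
Step by step:
`a = [5, 9, 5]` → a = [5, 9, 5]
`b = list(a)` → b = [5, 9, 5]
`a.append(32)` → a = [5, 9, 5, 32]
`print(a)` → prints [5, 9, 5, 32]
`print(b)` → prints [5, 9, 5]

Answer:
[5, 9, 5, 32]
[5, 9, 5]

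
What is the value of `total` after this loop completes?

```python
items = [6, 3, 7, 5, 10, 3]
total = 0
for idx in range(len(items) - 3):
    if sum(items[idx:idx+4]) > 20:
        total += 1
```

Count windows with sum > 20
`total` takes the values: 0 → 1 → 2 → 3

Answer: 3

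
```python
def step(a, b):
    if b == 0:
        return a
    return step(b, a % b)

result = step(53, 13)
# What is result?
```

step(53, 13) -> step(13, 1) -> step(1, 0) -> 1

Answer: 1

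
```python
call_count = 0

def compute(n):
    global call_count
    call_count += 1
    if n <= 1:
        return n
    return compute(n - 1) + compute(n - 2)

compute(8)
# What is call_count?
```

Calls(n) = 1 + Calls(n-1) + Calls(n-2); Calls(0)=Calls(1)=1. For n=8 this gives 67.

Answer: 67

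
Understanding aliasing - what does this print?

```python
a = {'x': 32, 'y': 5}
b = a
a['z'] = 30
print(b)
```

Key concept: dict aliasing.
Step by step:
`a = {'x': 32, 'y': 5}` → a = {'x': 32, 'y': 5}
`b = a` → b = {'x': 32, 'y': 5} (same object as a)
`a['z'] = 30` → a = {'x': 32, 'y': 5, 'z': 30} (same object as b); b = {'x': 32, 'y': 5, 'z': 30} (same object as a)
`print(b)` → prints {'x': 32, 'y': 5, 'z': 30}

Answer: {'x': 32, 'y': 5, 'z': 30}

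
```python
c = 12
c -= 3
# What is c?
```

Trace:
`c = 12` → c = 12
`c -= 3` → c = 9
So c = 9

Answer: 9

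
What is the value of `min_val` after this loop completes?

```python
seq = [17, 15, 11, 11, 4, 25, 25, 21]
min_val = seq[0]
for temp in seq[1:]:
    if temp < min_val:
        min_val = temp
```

Minimum of [17, 15, 11, 11, 4, 25, 25, 21]
`min_val` takes the values: 17 → 15 → 11 → 4

Answer: 4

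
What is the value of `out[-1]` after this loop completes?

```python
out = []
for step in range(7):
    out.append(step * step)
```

Last element of squares 0 to 6
`out` takes the values: [] → [0] → [0, 1] → [0, 1, 4] → [0, 1, 4, 9] → [0, 1, 4, 9, 16] → [0, 1, 4, 9, 16, 25] → [0, 1, 4, 9, 16, 25, 36]
So `out[-1]` = 36

Answer: 36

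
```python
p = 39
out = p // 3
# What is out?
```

Trace:
`p = 39` → p = 39
`out = p // 3` → out = 13
So out = 13

Answer: 13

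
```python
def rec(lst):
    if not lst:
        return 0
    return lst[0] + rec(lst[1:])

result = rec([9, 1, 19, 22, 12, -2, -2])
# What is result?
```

9 + 1 + 19 + 22 + 12 + (-2) + (-2) + 0 = 59

Answer: 59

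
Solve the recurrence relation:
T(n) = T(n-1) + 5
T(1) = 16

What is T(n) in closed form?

Unrolling: T(n) = T(1) + 5·(n-1) = 16 + 5(n-1) = 5n + 11.

Answer: T(n) = 5n + 11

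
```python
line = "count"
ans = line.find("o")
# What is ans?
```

Trace:
`line = "count"` → line = 'count'
`ans = line.find("o")` → ans = 1
So ans = 1

Answer: 1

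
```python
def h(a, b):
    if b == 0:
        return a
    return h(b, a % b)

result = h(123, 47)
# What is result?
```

h(123, 47) -> h(47, 29) -> h(29, 18) -> h(18, 11) -> h(11, 7) -> h(7, 4) -> h(4, 3) -> h(3, 1) -> h(1, 0) -> 1

Answer: 1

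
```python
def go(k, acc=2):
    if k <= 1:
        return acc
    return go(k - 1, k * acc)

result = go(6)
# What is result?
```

Accumulator trace (n, acc): (6, 2) -> (5, 12) -> (4, 60) -> (3, 240) -> (2, 720) -> (1, 1440) -> return 1440

Answer: 1440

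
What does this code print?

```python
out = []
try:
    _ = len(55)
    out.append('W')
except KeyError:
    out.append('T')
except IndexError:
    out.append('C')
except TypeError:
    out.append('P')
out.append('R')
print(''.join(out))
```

Execution trace: 'P' (except TypeError) → 'R' (after the try/except). Output: PR

Answer: PR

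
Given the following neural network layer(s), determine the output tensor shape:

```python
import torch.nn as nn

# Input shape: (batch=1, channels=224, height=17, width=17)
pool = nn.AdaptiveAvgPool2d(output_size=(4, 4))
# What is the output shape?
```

Input: (1, 224, 17, 17) -> Output: (1, 224, 4, 4)

Answer: (1, 224, 4, 4)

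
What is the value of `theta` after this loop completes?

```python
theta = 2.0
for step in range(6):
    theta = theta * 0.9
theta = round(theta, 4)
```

Exponential decay: 2.0 * 0.9^6
`theta` takes the values: 2.0 → 1.8 → 1.62 → 1.458 → 1.3122 → 1.18098 → 1.062882 → 1.0629

Answer: 1.0629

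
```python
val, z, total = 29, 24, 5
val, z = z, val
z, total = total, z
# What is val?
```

Trace:
`val, z, total = 29, 24, 5` → val = 29; z = 24; total = 5
`val, z = z, val` → val = 24; z = 29
`z, total = total, z` → z = 5; total = 29
So val = 24

Answer: 24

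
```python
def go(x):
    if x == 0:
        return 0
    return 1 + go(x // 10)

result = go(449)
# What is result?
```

Count of digits of 449: 3

Answer: 3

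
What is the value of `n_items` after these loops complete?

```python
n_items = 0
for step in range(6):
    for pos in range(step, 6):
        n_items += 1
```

Upper triangle: 6 + 5 + ... + 1
`n_items` takes the values: 0 → 1 → 2 → 3 → 4 → 5 → 6 → 7 → 8 → 9 → 10 → 11 → 12 → 13 → 14 → 15 → 16 → 17 → 18 → 19 → 20 → 21

Answer: 21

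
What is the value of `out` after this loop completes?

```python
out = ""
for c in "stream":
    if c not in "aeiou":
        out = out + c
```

Remove vowels from 'stream'
`out` takes the values: "" → "s" → "st" → "str" → "strm"

Answer: "strm"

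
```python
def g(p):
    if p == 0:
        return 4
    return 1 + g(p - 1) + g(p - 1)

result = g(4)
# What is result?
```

g(p) = 1 + 2·g(p-1), g(0)=4. Closed form: (4+1)·2^4 - 1 = 79.

Answer: 79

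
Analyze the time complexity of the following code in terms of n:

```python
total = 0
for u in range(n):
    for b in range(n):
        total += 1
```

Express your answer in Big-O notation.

Each loop level contributes: n × n. Multiplying the contributions gives O(n^2).

Answer: O(n^2)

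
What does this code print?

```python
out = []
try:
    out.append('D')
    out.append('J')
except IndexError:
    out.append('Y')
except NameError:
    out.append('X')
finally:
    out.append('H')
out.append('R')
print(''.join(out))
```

Execution trace: 'D' (try body) → 'J' (try body, no exception) → 'H' (finally) → 'R' (after the try/except). Output: DJHR

Answer: DJHR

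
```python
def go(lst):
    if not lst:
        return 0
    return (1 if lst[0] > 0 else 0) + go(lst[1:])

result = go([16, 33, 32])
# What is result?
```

Count of positive elements in [16, 33, 32] = 3

Answer: 3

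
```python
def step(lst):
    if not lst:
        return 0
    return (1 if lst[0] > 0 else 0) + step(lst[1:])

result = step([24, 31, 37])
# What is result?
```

Count of positive elements in [24, 31, 37] = 3

Answer: 3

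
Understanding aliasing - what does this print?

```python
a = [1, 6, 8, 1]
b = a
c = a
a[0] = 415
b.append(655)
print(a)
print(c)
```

Key concept: multiple aliases.
Step by step:
`a = [1, 6, 8, 1]` → a = [1, 6, 8, 1]
`b = a` → b = [1, 6, 8, 1] (same object as a)
`c = a` → c = [1, 6, 8, 1] (same object as a, b)
`a[0] = 415` → a = [415, 6, 8, 1] (same object as b, c); b = [415, 6, 8, 1] (same object as a, c); c = [415, 6, 8, 1] (same object as a, b)
`b.append(655)` → a = [415, 6, 8, 1, 655] (same object as b, c); b = [415, 6, 8, 1, 655] (same object as a, c); c = [415, 6, 8, 1, 655] (same object as a, b)
`print(a)` → prints [415, 6, 8, 1, 655]
`print(c)` → prints [415, 6, 8, 1, 655]

Answer:
[415, 6, 8, 1, 655]
[415, 6, 8, 1, 655]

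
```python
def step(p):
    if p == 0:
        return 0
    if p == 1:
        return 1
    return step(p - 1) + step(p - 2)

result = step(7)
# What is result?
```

Build up from base cases: step(0)=0, step(1)=1, step(2)=1, step(3)=2, step(4)=3, step(5)=5, step(6)=8, ..., step(7)=13

Answer: 13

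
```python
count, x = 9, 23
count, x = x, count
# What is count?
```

Trace:
`count, x = 9, 23` → count = 9; x = 23
`count, x = x, count` → count = 23; x = 9
So count = 23

Answer: 23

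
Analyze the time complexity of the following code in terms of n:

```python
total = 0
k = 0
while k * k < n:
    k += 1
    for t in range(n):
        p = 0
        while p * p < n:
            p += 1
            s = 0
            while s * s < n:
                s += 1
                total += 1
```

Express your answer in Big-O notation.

Each loop level contributes: √n × n × √n × √n. Multiplying the contributions gives O(n^2√n).

Answer: O(n^2√n)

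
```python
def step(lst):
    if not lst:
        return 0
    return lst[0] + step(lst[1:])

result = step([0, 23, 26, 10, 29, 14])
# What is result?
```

0 + 23 + 26 + 10 + 29 + 14 + 0 = 102

Answer: 102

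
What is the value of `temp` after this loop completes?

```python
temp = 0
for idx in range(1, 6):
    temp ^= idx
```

XOR of 1 to 5
`temp` takes the values: 0 → 1 → 3 → 0 → 4 → 1

Answer: 1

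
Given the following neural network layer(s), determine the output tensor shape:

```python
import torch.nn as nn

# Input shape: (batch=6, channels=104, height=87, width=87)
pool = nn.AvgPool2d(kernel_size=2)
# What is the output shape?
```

Input: (6, 104, 87, 87) -> Output: (6, 104, 43, 43)

Answer: (6, 104, 43, 43)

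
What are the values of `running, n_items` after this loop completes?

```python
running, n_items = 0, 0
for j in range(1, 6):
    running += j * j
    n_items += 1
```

Sum of squares and count
`running, n_items` takes the values: (0, 0) → (1, 0) → (1, 1) → (5, 1) → (5, 2) → (14, 2) → (14, 3) → (30, 3) → (30, 4) → (55, 4) → (55, 5)

Answer: 55, 5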